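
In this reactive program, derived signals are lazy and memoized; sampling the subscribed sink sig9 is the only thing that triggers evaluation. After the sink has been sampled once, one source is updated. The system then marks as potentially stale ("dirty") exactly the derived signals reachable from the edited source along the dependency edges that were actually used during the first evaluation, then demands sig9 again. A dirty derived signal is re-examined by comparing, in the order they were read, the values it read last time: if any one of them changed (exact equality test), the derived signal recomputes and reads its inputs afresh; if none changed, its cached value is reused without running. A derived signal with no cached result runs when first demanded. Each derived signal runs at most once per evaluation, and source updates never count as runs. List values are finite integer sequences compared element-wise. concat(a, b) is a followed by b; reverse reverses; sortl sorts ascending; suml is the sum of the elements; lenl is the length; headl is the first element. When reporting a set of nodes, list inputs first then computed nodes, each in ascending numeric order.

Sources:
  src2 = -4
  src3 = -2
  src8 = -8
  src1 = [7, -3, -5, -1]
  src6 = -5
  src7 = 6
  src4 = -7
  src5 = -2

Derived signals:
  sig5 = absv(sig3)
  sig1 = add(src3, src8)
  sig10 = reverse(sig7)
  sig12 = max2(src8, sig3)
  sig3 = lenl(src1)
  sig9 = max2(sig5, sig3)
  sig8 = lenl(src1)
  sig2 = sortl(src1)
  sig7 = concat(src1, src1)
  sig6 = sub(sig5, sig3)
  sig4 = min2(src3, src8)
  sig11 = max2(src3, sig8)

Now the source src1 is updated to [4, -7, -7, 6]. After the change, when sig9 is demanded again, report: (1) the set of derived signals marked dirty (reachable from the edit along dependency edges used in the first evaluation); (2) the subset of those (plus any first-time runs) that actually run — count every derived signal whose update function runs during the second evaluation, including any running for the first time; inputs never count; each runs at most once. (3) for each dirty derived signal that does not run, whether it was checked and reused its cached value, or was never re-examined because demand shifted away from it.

The edit dirties: sig3, sig5, sig9.
1 derived signals run: sig3.
Cache hits after checking: sig5, sig9.
Note the absorption at sig3: it re-runs yet its value is the same, leaving the output's value untouched.

First demand of the output computes:
  sig3 = lenl([7, -3, -5, -1]) = 4
  sig5 = absv(4) = 4
  sig9 = max2(4, 4) = 4

After the edit, cleaning proceeds:
  sig3: a read changed (src1 [7, -3, -5, -1]->[4, -7, -7, 6]) — executes, giving 4 — identical to its old value.
  sig5: dirty, but its reads are unchanged (sig3 unchanged); cached 4 stands.
  sig9: dirty, but its reads are unchanged (sig5 unchanged, sig3 unchanged); cached 4 stands.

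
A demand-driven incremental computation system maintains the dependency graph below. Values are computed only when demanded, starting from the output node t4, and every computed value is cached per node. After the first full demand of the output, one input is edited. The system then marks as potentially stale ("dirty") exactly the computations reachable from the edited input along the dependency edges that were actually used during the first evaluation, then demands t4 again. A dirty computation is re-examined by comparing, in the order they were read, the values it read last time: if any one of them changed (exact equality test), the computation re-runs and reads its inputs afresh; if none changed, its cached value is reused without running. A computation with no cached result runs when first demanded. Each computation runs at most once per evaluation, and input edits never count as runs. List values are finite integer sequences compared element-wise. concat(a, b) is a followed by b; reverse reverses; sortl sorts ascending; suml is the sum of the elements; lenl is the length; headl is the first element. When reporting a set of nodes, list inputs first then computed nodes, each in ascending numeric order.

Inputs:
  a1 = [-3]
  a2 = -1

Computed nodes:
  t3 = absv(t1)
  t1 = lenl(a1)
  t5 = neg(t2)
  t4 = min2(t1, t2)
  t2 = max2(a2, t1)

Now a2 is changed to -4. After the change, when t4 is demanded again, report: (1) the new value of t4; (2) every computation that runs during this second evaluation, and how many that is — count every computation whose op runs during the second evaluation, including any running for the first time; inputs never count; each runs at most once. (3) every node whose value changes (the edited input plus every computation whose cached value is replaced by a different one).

New value of t4: 1.
Computations that run: t2 — 1 in total.
Values that change: a2.
Key observation: the change is absorbed at t2 — it re-runs but produces the same value, and the output's value is unchanged.

First evaluation (everything demanded from the output):
  t1 = lenl([-3]) = 1
  t2 = max2(-1, 1) = 1
  t4 = min2(1, 1) = 1

Propagation after the edit:
  t2: runs — a2 -1->-4; result 1 (same value as before).
  t4: checked — values it read are unchanged (t1 unchanged, t2 unchanged); reused cached 1 without running.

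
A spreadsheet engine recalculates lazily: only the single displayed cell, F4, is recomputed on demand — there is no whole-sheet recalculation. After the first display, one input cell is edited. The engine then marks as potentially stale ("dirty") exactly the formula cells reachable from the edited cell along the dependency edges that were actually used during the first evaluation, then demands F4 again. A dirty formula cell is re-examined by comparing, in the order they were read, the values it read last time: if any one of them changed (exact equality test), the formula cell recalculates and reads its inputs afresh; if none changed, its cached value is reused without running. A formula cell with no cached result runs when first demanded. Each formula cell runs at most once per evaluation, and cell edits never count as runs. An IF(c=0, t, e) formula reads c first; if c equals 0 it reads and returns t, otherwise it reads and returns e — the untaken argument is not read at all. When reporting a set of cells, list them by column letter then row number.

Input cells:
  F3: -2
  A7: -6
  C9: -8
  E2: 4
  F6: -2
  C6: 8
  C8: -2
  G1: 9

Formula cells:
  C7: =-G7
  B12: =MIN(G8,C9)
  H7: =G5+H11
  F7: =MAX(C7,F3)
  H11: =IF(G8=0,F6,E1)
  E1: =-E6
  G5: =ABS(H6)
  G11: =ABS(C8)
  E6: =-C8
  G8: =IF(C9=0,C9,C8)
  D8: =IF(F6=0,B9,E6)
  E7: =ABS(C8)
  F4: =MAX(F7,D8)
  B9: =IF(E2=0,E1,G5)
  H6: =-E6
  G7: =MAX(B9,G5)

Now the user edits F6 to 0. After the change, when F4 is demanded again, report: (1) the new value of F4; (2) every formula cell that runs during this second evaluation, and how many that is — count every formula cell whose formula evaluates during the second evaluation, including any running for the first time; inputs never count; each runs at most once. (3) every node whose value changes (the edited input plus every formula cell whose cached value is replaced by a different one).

New value of F4: 2.
Formula cells that run: D8 — 1 in total.
Values that change: F6.
Key observation: the change is absorbed at D8 — it re-runs but produces the same value, and the output's value is unchanged.

First evaluation (everything demanded from the output):
  E6 = -(-2) = 2
  H6 = -(2) = -2
  G5 = ABS(-2) = 2
  B9 = IF(E2=0: E2=4 -> else branch G5) = 2
  D8 = IF(F6=0: F6=-2 -> else branch E6) = 2
  G7 = MAX(2, 2) = 2
  C7 = -(2) = -2
  F7 = MAX(-2, -2) = -2
  F4 = MAX(-2, 2) = 2

Propagation after the edit:
  D8: runs — F6 -2->0; result 2 (same value as before).
  F4: checked — values it read are unchanged (F7 unchanged, D8 unchanged); reused cached 2 without running.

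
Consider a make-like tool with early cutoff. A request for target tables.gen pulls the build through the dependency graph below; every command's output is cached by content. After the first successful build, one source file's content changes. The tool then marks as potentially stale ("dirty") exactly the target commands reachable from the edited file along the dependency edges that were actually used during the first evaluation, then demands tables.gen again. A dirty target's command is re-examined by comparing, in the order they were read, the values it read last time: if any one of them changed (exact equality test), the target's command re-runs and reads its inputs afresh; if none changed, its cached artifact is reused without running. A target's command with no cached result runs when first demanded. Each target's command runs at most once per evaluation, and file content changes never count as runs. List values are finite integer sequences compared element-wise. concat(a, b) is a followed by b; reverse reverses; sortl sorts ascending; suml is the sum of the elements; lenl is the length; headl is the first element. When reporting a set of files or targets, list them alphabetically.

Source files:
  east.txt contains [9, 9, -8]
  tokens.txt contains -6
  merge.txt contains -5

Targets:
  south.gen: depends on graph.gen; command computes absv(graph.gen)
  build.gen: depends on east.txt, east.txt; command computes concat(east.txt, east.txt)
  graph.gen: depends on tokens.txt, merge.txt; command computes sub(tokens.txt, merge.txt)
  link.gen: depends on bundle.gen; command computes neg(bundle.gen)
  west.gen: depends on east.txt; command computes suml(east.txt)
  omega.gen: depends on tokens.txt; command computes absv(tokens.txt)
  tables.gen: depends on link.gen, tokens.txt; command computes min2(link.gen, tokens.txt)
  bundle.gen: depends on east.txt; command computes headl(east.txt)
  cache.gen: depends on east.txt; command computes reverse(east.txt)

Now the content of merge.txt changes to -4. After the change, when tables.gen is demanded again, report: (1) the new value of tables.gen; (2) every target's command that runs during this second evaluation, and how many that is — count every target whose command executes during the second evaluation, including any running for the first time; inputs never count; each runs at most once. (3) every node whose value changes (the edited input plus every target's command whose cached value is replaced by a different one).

Demanding tables.gen again yields -9.
0 target commands run: none.
The nodes whose values change: merge.txt.
Note the shortcut — merge.txt feeds only undemanded nodes, so no recomputation happens.

First demand of the output computes:
  bundle.gen = headl([9, 9, -8]) = 9
  link.gen = neg(9) = -9
  tables.gen = min2(-9, -6) = -9

After the edit, cleaning proceeds:
  merge.txt only reaches undemanded nodes; the second demand re-runs nothing.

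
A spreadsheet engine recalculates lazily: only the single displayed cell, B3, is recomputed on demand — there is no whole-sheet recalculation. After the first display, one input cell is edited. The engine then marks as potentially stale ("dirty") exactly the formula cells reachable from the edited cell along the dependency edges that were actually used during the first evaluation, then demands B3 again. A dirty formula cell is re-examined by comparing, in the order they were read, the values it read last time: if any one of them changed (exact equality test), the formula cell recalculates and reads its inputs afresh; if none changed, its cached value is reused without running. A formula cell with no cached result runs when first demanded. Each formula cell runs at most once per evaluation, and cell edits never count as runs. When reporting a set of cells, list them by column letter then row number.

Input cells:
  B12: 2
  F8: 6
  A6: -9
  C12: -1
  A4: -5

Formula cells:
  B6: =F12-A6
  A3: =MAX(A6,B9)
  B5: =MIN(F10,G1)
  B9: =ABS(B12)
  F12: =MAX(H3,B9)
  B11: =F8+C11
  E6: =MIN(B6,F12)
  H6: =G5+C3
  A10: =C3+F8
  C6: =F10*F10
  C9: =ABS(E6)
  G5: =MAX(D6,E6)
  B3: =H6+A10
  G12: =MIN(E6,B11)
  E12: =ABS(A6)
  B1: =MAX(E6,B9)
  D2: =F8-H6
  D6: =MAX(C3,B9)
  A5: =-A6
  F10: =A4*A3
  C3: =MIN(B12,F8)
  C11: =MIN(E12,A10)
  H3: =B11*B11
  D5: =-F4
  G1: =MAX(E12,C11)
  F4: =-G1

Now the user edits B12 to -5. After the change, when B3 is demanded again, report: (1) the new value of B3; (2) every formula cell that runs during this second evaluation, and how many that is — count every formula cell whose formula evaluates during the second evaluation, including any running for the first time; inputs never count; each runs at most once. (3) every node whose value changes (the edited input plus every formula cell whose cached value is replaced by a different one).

New value of B3: 45.
Formula cells that run: A10, B3, B6, B9, B11, C3, C11, D6, E6, F12, G5, H3, H6 — 13 in total.
Values that change: A10, B3, B6, B9, B11, B12, C3, C11, D6, E6, F12, G5, H3, H6.

First evaluation (everything demanded from the output):
  B9 = ABS(2) = 2
  C3 = MIN(2, 6) = 2
  A10 = 2 + 6 = 8
  D6 = MAX(2, 2) = 2
  E12 = ABS(-9) = 9
  C11 = MIN(9, 8) = 8
  B11 = 6 + 8 = 14
  H3 = 14 * 14 = 196
  F12 = MAX(196, 2) = 196
  B6 = 196 - -9 = 205
  E6 = MIN(205, 196) = 196
  G5 = MAX(2, 196) = 196
  H6 = 196 + 2 = 198
  B3 = 198 + 8 = 206

Propagation after the edit:
  B9: runs — B12 2->-5; result 5.
  C3: runs — B12 2->-5; result -5.
  A10: runs — C3 2->-5; result 1.
  C11: runs — A10 8->1; result 1.
  B11: runs — C11 8->1; result 7.
  D6: runs — C3 2->-5; B9 2->5; result 5.
  H3: runs — B11 14->7; B11 14->7; result 49.
  F12: runs — H3 196->49; B9 2->5; result 49.
  B6: runs — F12 196->49; result 58.
  E6: runs — B6 205->58; F12 196->49; result 49.
  G5: runs — D6 2->5; E6 196->49; result 49.
  H6: runs — G5 196->49; C3 2->-5; result 44.
  B3: runs — H6 198->44; A10 8->1; result 45.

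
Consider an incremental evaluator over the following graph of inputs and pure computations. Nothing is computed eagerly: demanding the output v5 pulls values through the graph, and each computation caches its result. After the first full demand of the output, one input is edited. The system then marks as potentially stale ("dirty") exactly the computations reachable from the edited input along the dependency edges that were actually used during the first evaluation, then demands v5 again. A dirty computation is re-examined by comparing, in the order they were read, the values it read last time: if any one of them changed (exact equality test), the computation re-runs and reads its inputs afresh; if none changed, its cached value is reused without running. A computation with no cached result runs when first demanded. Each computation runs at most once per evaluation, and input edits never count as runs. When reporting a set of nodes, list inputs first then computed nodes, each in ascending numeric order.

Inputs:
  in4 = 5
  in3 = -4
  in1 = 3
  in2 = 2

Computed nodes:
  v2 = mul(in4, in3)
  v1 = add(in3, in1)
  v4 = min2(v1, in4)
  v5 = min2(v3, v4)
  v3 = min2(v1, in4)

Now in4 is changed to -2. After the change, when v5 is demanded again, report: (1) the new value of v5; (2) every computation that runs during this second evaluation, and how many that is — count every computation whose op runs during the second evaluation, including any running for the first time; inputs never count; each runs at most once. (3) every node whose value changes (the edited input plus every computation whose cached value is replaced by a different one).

Initial pass — values computed on the first demand:
  v1 = add(-4, 3) = -1
  v3 = min2(-1, 5) = -1
  v4 = min2(-1, 5) = -1
  v5 = min2(-1, -1) = -1

Second demand — change propagation:
  v3: re-runs because in4 5->-2; new result -2.
  v4: re-runs because in4 5->-2; new result -2.
  v5: re-runs because v3 -1->-2; v4 -1->-2; new result -2.

v5 now evaluates to -2.
Run set: v3, v4, v5 (3 run).
Changed values: in4, v3, v4, v5.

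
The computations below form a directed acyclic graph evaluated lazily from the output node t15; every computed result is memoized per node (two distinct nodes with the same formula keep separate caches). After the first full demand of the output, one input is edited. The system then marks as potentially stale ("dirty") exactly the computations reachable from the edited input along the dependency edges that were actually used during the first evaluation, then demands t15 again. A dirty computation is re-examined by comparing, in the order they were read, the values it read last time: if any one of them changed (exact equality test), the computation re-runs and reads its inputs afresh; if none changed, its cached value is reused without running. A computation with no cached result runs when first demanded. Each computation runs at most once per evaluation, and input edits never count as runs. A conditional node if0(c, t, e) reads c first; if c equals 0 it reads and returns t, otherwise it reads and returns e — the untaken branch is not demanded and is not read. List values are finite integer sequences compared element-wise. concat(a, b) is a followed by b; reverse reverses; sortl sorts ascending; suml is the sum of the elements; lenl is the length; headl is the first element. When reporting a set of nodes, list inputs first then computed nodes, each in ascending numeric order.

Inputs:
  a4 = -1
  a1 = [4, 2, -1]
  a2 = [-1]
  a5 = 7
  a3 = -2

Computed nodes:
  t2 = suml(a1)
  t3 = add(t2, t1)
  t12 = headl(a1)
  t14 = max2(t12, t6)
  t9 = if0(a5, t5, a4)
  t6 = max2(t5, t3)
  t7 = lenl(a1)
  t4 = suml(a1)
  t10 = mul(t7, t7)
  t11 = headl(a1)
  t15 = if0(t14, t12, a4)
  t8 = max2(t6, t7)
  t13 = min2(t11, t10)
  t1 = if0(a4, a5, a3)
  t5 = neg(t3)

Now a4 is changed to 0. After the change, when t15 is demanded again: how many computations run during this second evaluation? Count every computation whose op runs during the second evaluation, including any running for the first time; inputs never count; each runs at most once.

First demand of the output computes:
  t1 = if0(a4=-1 -> else branch a3) = -2
  t2 = suml([4, 2, -1]) = 5
  t3 = add(5, -2) = 3
  t5 = neg(3) = -3
  t6 = max2(-3, 3) = 3
  t12 = headl([4, 2, -1]) = 4
  t14 = max2(4, 3) = 4
  t15 = if0(t14=4 -> else branch a4) = -1

After the edit, cleaning proceeds:
  t1: a read changed (a4 -1->0) — executes, giving 7.
  t3: a read changed (t1 -2->7) — executes, giving 12.
  t5: a read changed (t3 3->12) — executes, giving -12.
  t6: a read changed (t5 -3->-12; t3 3->12) — executes, giving 12.
  t14: a read changed (t6 3->12) — executes, giving 12.
  t15: a read changed (t14 4->12; a4 -1->0) — executes, giving 0.

6 computations run: t1, t3, t5, t6, t14, t15.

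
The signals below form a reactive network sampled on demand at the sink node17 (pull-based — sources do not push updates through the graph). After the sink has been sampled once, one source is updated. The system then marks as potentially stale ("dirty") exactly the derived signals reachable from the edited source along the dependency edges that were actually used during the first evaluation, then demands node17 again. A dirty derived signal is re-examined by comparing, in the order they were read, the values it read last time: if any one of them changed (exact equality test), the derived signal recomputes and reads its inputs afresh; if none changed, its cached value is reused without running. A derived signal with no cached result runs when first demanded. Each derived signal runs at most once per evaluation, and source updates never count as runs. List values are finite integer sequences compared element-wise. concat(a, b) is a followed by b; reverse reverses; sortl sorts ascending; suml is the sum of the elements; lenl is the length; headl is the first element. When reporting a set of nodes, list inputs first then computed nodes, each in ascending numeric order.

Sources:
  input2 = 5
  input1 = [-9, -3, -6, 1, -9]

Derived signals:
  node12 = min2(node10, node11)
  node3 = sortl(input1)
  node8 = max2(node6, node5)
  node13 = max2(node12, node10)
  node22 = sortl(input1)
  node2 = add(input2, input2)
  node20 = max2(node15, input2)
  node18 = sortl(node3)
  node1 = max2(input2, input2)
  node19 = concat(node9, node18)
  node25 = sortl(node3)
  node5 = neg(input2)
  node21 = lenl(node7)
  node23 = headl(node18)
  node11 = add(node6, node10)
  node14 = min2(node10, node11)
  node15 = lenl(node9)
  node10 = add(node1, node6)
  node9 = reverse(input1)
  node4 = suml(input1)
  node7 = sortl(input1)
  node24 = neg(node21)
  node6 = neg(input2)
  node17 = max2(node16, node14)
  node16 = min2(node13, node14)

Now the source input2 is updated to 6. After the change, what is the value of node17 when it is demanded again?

node17 now evaluates to -6.

Initial pass — values computed on the first demand:
  node1 = max2(5, 5) = 5
  node6 = neg(5) = -5
  node10 = add(5, -5) = 0
  node11 = add(-5, 0) = -5
  node12 = min2(0, -5) = -5
  node13 = max2(-5, 0) = 0
  node14 = min2(0, -5) = -5
  node16 = min2(0, -5) = -5
  node17 = max2(-5, -5) = -5

Second demand — change propagation:
  node1: re-runs because input2 5->6; input2 5->6; new result 6.
  node6: re-runs because input2 5->6; new result -6.
  node10: re-runs because node1 5->6; node6 -5->-6; new result 0 (unchanged).
  node11: re-runs because node6 -5->-6; new result -6.
  node12: re-runs because node11 -5->-6; new result -6.
  node13: re-runs because node12 -5->-6; new result 0 (unchanged).
  node14: re-runs because node11 -5->-6; new result -6.
  node16: re-runs because node14 -5->-6; new result -6.
  node17: re-runs because node16 -5->-6; node14 -5->-6; new result -6.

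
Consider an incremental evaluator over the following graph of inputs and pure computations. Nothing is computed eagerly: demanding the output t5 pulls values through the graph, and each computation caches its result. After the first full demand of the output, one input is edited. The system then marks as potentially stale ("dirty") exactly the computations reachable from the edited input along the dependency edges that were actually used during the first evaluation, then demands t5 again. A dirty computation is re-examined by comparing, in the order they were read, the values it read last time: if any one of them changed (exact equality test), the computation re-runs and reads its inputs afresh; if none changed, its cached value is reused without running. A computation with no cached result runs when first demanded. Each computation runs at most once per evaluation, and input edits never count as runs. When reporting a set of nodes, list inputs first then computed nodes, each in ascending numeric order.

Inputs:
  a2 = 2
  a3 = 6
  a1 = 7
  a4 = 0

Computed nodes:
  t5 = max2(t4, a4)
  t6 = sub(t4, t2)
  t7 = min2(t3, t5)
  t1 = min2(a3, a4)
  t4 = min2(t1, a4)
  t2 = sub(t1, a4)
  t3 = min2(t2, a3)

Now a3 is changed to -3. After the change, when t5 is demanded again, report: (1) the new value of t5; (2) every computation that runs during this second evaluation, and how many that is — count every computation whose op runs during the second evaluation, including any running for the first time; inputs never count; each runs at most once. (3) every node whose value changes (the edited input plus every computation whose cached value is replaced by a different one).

t5 now evaluates to 0.
Run set: t1, t4, t5 (3 run).
Changed values: a3, t1, t4.

Initial pass — values computed on the first demand:
  t1 = min2(6, 0) = 0
  t4 = min2(0, 0) = 0
  t5 = max2(0, 0) = 0

Second demand — change propagation:
  t1: re-runs because a3 6->-3; new result -3.
  t4: re-runs because t1 0->-3; new result -3.
  t5: re-runs because t4 0->-3; new result 0 (unchanged).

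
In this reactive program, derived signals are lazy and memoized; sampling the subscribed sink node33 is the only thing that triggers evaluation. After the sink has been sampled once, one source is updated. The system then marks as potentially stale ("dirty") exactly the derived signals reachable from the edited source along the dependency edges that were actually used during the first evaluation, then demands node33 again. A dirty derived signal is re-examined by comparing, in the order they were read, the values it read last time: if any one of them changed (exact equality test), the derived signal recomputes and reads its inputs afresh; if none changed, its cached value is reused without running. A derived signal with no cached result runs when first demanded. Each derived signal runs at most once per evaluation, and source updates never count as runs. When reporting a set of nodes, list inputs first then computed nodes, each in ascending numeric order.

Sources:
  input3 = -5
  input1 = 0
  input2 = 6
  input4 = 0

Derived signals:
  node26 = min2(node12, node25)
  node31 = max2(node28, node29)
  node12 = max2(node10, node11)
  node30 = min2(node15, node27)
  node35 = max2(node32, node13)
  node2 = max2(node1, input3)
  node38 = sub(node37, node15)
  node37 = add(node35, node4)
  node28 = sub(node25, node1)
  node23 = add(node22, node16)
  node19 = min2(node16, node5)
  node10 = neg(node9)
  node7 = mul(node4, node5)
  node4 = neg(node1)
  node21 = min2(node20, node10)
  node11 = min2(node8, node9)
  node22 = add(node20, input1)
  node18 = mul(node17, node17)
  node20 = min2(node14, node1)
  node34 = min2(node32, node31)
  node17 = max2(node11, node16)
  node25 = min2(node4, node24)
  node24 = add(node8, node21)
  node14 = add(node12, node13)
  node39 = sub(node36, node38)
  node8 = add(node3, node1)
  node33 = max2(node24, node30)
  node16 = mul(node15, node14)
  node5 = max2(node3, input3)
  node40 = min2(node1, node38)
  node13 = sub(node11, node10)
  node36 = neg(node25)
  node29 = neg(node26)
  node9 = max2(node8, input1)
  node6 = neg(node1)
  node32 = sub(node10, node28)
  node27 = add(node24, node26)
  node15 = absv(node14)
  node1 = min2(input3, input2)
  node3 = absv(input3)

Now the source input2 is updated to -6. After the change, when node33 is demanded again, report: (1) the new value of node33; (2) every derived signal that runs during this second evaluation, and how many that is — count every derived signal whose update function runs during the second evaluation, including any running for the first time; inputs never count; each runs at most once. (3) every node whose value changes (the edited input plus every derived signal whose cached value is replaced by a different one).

Demanding node33 again yields -7.
17 derived signals run: node1, node4, node8, node9, node11, node12, node13, node14, node15, node20, node21, node24, node25, node26, node27, node30, node33.
The nodes whose values change: input2, node1, node4, node8, node11, node13, node14, node15, node20, node21, node24, node25, node26, node27, node30, node33.
Note where the cutoff bites: node10 is checked, finds nothing changed, and keeps its cache.

First demand of the output computes:
  node1 = min2(-5, 6) = -5
  node3 = absv(-5) = 5
  node4 = neg(-5) = 5
  node8 = add(5, -5) = 0
  node9 = max2(0, 0) = 0
  node10 = neg(0) = 0
  node11 = min2(0, 0) = 0
  node12 = max2(0, 0) = 0
  node13 = sub(0, 0) = 0
  node14 = add(0, 0) = 0
  node15 = absv(0) = 0
  node20 = min2(0, -5) = -5
  node21 = min2(-5, 0) = -5
  node24 = add(0, -5) = -5
  node25 = min2(5, -5) = -5
  node26 = min2(0, -5) = -5
  node27 = add(-5, -5) = -10
  node30 = min2(0, -10) = -10
  node33 = max2(-5, -10) = -5

After the edit, cleaning proceeds:
  node1: a read changed (input2 6->-6) — executes, giving -6.
  node4: a read changed (node1 -5->-6) — executes, giving 6.
  node8: a read changed (node1 -5->-6) — executes, giving -1.
  node9: a read changed (node8 0->-1) — executes, giving 0 — identical to its old value.
  node10: dirty, but its reads are unchanged (node9 unchanged); cached 0 stands.
  node11: a read changed (node8 0->-1) — executes, giving -1.
  node12: a read changed (node11 0->-1) — executes, giving 0 — identical to its old value.
  node13: a read changed (node11 0->-1) — executes, giving -1.
  node14: a read changed (node13 0->-1) — executes, giving -1.
  node15: a read changed (node14 0->-1) — executes, giving 1.
  node20: a read changed (node14 0->-1; node1 -5->-6) — executes, giving -6.
  node21: a read changed (node20 -5->-6) — executes, giving -6.
  node24: a read changed (node8 0->-1; node21 -5->-6) — executes, giving -7.
  node25: a read changed (node4 5->6; node24 -5->-7) — executes, giving -7.
  node26: a read changed (node25 -5->-7) — executes, giving -7.
  node27: a read changed (node24 -5->-7; node26 -5->-7) — executes, giving -14.
  node30: a read changed (node15 0->1; node27 -10->-14) — executes, giving -14.
  node33: a read changed (node24 -5->-7; node30 -10->-14) — executes, giving -7.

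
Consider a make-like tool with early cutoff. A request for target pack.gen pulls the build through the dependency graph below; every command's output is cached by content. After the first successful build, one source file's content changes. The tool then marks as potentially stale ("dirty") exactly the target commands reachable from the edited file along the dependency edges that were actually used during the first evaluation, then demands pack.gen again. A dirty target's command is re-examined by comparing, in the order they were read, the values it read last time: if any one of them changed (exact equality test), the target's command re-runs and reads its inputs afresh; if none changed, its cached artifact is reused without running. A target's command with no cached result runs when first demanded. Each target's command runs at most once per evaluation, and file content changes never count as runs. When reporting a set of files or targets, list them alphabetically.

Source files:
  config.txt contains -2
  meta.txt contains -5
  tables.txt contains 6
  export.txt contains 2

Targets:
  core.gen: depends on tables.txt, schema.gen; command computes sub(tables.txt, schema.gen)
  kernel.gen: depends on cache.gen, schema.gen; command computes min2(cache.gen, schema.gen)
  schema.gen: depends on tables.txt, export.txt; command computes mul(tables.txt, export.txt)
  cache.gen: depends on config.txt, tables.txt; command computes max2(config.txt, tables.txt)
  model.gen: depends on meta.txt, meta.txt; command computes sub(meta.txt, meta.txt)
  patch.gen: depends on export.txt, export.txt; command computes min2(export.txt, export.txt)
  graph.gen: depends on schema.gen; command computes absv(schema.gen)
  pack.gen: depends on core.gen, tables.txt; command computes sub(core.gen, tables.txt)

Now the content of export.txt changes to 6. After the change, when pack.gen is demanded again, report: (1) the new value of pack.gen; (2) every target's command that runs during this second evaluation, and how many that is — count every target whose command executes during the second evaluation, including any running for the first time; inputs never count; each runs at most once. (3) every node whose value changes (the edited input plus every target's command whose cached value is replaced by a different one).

First demand of the output computes:
  schema.gen = mul(6, 2) = 12
  core.gen = sub(6, 12) = -6
  pack.gen = sub(-6, 6) = -12

After the edit, cleaning proceeds:
  schema.gen: a read changed (export.txt 2->6) — executes, giving 36.
  core.gen: a read changed (schema.gen 12->36) — executes, giving -30.
  pack.gen: a read changed (core.gen -6->-30) — executes, giving -36.

Demanding pack.gen again yields -36.
3 target commands run: core.gen, pack.gen, schema.gen.
The nodes whose values change: core.gen, export.txt, pack.gen, schema.gen.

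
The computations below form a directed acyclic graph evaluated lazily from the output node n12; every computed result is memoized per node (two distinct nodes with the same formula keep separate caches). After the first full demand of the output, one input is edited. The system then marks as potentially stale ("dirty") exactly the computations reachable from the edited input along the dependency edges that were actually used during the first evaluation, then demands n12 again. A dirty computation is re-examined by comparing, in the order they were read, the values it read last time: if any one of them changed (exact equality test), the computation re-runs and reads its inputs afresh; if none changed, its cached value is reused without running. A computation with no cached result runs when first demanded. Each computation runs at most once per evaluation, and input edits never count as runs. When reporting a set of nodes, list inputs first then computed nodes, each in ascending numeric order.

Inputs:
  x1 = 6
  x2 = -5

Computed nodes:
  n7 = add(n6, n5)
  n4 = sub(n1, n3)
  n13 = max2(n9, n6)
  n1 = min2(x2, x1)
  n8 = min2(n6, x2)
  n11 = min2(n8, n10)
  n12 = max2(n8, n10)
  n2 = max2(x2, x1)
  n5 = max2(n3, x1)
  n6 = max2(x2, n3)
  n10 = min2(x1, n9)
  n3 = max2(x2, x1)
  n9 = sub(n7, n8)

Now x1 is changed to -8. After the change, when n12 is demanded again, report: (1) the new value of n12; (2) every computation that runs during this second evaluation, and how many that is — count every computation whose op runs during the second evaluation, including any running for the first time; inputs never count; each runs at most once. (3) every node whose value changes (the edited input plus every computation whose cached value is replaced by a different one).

Demanding n12 again yields -5.
8 computations run: n3, n5, n6, n7, n8, n9, n10, n12.
The nodes whose values change: x1, n3, n5, n6, n7, n9, n10, n12.

First demand of the output computes:
  n3 = max2(-5, 6) = 6
  n5 = max2(6, 6) = 6
  n6 = max2(-5, 6) = 6
  n7 = add(6, 6) = 12
  n8 = min2(6, -5) = -5
  n9 = sub(12, -5) = 17
  n10 = min2(6, 17) = 6
  n12 = max2(-5, 6) = 6

After the edit, cleaning proceeds:
  n3: a read changed (x1 6->-8) — executes, giving -5.
  n5: a read changed (n3 6->-5; x1 6->-8) — executes, giving -5.
  n6: a read changed (n3 6->-5) — executes, giving -5.
  n7: a read changed (n6 6->-5; n5 6->-5) — executes, giving -10.
  n8: a read changed (n6 6->-5) — executes, giving -5 — identical to its old value.
  n9: a read changed (n7 12->-10) — executes, giving -5.
  n10: a read changed (x1 6->-8; n9 17->-5) — executes, giving -8.
  n12: a read changed (n10 6->-8) — executes, giving -5.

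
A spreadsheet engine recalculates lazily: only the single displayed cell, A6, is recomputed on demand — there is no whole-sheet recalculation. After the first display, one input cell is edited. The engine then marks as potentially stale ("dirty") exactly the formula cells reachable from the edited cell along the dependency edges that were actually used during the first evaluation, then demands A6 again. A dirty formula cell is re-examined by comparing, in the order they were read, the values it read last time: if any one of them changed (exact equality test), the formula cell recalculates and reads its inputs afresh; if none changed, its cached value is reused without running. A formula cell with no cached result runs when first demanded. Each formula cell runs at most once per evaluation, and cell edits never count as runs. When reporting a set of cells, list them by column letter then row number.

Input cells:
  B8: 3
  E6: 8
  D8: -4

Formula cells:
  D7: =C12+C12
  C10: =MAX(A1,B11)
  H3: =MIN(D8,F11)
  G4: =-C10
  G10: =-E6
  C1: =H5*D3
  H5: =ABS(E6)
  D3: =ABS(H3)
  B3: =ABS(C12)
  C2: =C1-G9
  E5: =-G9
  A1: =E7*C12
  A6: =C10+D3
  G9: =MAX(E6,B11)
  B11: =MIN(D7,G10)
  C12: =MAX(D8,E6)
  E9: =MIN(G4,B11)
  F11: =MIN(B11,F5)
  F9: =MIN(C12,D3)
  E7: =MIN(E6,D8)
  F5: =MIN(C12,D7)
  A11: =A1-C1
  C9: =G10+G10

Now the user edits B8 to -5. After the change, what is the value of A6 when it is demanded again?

First evaluation (everything demanded from the output):
  C12 = MAX(-4, 8) = 8
  D7 = 8 + 8 = 16
  E7 = MIN(8, -4) = -4
  A1 = -4 * 8 = -32
  F5 = MIN(8, 16) = 8
  G10 = -(8) = -8
  B11 = MIN(16, -8) = -8
  C10 = MAX(-32, -8) = -8
  F11 = MIN(-8, 8) = -8
  H3 = MIN(-4, -8) = -8
  D3 = ABS(-8) = 8
  A6 = -8 + 8 = 0

Propagation after the edit:
  B8 feeds no computation that the output demands — nothing is marked dirty and nothing runs.

Key observation: B8 is never demanded by the output, so the edit triggers no recomputation at all.

New value of A6: 0.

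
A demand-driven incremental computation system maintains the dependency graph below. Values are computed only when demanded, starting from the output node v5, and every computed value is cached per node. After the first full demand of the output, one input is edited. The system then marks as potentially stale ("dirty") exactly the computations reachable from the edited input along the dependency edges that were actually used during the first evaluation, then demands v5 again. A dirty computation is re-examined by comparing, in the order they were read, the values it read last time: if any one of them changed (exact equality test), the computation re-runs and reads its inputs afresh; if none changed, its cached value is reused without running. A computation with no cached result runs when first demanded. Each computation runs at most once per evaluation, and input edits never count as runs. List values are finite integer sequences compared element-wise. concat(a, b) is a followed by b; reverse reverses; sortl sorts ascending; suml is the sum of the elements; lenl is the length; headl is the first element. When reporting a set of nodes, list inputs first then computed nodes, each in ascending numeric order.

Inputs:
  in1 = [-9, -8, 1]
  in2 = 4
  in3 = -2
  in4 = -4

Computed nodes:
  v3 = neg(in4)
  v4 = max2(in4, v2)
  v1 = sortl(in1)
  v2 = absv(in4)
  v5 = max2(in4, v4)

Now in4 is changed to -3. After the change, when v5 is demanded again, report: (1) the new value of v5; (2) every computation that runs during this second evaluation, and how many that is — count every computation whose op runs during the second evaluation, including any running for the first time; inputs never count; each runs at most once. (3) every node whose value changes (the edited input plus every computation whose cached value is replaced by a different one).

First evaluation (everything demanded from the output):
  v2 = absv(-4) = 4
  v4 = max2(-4, 4) = 4
  v5 = max2(-4, 4) = 4

Propagation after the edit:
  v2: runs — in4 -4->-3; result 3.
  v4: runs — in4 -4->-3; v2 4->3; result 3.
  v5: runs — in4 -4->-3; v4 4->3; result 3.

New value of v5: 3.
Computations that run: v2, v4, v5 — 3 in total.
Values that change: in4, v2, v4, v5.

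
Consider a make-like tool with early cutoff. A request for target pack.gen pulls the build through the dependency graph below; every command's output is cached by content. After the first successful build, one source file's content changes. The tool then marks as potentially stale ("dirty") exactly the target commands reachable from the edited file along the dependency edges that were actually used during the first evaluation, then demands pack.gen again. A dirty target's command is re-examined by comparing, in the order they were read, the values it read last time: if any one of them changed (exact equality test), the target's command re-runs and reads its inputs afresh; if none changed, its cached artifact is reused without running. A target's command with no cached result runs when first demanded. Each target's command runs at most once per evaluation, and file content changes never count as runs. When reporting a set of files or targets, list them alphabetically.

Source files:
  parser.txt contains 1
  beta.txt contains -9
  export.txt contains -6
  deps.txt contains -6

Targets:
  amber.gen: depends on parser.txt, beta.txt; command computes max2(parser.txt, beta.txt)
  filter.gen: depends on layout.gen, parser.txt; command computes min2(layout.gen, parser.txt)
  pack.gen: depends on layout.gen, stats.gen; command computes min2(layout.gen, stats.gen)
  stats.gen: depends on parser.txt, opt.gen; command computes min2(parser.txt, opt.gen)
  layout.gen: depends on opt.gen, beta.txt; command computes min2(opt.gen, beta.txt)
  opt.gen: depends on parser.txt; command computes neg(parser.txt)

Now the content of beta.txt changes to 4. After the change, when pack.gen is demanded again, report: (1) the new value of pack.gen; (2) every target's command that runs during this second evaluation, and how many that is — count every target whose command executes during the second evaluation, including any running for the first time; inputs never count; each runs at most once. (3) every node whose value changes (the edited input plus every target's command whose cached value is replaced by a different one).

Demanding pack.gen again yields -1.
2 target commands run: layout.gen, pack.gen.
The nodes whose values change: beta.txt, layout.gen, pack.gen.

First demand of the output computes:
  opt.gen = neg(1) = -1
  layout.gen = min2(-1, -9) = -9
  stats.gen = min2(1, -1) = -1
  pack.gen = min2(-9, -1) = -9

After the edit, cleaning proceeds:
  layout.gen: a read changed (beta.txt -9->4) — executes, giving -1.
  pack.gen: a read changed (layout.gen -9->-1) — executes, giving -1.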